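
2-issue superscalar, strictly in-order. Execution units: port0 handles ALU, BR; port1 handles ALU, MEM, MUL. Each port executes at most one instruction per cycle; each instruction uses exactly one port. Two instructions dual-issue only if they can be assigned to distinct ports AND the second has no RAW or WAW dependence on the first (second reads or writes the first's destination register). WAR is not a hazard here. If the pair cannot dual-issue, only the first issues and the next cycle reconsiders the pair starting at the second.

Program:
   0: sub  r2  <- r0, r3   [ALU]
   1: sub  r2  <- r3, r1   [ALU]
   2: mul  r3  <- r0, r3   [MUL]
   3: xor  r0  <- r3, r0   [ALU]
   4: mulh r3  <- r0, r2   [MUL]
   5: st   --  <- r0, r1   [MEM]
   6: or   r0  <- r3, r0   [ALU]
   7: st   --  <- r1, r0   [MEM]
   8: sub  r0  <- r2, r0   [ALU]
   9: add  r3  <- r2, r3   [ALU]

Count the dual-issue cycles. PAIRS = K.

  cy0 -> i0 (sub) WAW r2
  cy1 -> i1&i2 (sub+mul) dual
  cy2 -> i3 (xor) RAW r0
  cy3 -> i4 (mulh) no-port MUL/MEM
  cy4 -> i5&i6 (st+or) dual
  cy5 -> i7&i8 (st+sub) dual
  cy6 -> i9 (add) tail

PAIRS = 3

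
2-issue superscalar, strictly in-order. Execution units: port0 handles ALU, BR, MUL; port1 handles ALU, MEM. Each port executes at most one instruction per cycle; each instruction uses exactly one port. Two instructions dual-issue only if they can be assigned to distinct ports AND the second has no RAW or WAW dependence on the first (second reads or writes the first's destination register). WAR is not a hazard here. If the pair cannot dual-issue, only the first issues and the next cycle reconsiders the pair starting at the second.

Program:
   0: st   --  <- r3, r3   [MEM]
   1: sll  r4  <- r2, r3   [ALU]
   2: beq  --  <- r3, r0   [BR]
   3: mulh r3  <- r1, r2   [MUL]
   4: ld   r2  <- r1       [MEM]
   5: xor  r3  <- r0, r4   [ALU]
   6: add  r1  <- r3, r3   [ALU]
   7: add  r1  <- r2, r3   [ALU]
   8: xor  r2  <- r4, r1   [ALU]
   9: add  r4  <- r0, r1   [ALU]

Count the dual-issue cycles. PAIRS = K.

PAIRS = 3

#0 head=0: st.MEM/sll.ALU i0+i1 2-wide
#1 head=2: beq.BR i2 no-port BR/MUL
#2 head=3: mulh.MUL/ld.MEM i3+i4 2-wide
#3 head=5: xor.ALU i5 RAW r3
#4 head=6: add.ALU i6 WAW r1
#5 head=7: add.ALU i7 RAW r1
#6 head=8: xor.ALU/add.ALU i8+i9 2-wide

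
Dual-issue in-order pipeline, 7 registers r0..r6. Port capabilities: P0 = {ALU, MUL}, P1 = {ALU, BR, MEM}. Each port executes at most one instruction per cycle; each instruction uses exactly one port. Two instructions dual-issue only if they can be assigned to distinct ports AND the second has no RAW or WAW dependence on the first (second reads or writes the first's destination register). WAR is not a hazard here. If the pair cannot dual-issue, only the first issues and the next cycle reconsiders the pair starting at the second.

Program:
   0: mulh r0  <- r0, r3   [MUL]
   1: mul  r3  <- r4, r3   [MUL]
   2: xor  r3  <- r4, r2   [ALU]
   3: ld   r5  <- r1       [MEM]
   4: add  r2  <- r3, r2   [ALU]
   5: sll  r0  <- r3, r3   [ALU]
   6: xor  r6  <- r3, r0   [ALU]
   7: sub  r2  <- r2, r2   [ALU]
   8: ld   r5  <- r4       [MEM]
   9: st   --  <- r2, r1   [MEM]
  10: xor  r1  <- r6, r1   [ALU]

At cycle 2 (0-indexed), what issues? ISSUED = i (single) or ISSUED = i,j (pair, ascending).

ISSUED = 2,3

t=0 i0:mulh.MUL ; no-port MUL/MUL
t=1 i1:mul.MUL ; WAW r3
t=2 i2,i3:xor.ALU ld.MEM ; 2-wide
t=3 i4,i5:add.ALU sll.ALU ; 2-wide
t=4 i6,i7:xor.ALU sub.ALU ; 2-wide
t=5 i8:ld.MEM ; no-port MEM/MEM
t=6 i9,i10:st.MEM xor.ALU ; 2-wide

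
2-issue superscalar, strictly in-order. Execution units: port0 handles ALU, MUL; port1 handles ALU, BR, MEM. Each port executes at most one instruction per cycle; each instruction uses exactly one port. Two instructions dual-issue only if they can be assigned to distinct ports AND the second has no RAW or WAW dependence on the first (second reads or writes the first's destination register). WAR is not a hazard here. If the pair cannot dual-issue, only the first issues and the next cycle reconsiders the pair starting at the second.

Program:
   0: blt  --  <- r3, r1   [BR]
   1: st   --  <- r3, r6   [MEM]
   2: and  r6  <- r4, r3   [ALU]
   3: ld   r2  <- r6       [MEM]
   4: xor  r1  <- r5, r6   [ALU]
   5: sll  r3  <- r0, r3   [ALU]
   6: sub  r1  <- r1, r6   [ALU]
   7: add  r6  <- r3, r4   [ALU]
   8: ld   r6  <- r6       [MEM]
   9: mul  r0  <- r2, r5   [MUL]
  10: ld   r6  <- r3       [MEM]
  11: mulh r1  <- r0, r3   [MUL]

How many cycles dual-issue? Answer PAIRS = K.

PAIRS = 5

0. blt.BR @i0  | no-port BR/MEM
1. st.MEM+and.ALU @i1+i2  | 2-wide
2. ld.MEM+xor.ALU @i3+i4  | 2-wide
3. sll.ALU+sub.ALU @i5+i6  | 2-wide
4. add.ALU @i7  | RAW+WAW r6
5. ld.MEM+mul.MUL @i8+i9  | 2-wide
6. ld.MEM+mulh.MUL @i10+i11  | 2-wide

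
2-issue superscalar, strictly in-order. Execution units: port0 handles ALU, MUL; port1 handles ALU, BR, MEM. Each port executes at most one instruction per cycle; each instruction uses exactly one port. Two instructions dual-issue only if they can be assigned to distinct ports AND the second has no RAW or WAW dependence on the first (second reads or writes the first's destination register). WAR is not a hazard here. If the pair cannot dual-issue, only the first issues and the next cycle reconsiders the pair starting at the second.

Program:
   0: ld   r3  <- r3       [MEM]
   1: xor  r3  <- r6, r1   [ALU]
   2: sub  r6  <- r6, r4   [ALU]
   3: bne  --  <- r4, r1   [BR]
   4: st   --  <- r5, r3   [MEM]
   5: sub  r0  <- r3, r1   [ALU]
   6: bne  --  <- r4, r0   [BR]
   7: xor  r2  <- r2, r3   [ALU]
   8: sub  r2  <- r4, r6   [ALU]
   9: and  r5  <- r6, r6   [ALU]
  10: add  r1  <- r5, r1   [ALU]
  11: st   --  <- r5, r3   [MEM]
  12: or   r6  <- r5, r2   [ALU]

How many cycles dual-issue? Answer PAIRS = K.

PAIRS = 5

0. ld.MEM @i0  | WAW r3
1. xor.ALU+sub.ALU @i1,i2  | pair
2. bne.BR @i3  | no-port BR/MEM
3. st.MEM+sub.ALU @i4,i5  | pair
4. bne.BR+xor.ALU @i6,i7  | pair
5. sub.ALU+and.ALU @i8,i9  | pair
6. add.ALU+st.MEM @i10,i11  | pair
7. or.ALU @i12  | tail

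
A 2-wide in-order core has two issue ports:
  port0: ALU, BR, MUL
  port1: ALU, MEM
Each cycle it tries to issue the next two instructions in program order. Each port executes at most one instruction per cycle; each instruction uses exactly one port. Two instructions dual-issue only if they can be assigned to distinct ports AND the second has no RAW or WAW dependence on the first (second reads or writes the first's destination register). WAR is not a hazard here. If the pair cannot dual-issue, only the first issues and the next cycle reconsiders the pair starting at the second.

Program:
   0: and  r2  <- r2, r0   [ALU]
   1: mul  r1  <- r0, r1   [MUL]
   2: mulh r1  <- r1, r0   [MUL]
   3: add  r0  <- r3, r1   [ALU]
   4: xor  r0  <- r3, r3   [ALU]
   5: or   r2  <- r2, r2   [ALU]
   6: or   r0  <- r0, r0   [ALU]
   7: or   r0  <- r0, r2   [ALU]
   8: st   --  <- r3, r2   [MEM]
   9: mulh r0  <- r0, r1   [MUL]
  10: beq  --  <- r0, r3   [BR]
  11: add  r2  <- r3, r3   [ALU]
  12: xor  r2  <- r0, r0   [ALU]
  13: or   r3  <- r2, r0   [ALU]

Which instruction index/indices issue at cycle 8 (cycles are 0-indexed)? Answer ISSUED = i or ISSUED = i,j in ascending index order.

ISSUED = 12

t=0 i0+i1:and;mul ; dual
t=1 i2:mulh ; RAW r1
t=2 i3:add ; WAW r0
t=3 i4+i5:xor;or ; dual
t=4 i6:or ; RAW+WAW r0
t=5 i7+i8:or;st ; dual
t=6 i9:mulh ; no-port MUL/BR
t=7 i10+i11:beq;add ; dual
t=8 i12:xor ; RAW r2
t=9 i13:or ; tail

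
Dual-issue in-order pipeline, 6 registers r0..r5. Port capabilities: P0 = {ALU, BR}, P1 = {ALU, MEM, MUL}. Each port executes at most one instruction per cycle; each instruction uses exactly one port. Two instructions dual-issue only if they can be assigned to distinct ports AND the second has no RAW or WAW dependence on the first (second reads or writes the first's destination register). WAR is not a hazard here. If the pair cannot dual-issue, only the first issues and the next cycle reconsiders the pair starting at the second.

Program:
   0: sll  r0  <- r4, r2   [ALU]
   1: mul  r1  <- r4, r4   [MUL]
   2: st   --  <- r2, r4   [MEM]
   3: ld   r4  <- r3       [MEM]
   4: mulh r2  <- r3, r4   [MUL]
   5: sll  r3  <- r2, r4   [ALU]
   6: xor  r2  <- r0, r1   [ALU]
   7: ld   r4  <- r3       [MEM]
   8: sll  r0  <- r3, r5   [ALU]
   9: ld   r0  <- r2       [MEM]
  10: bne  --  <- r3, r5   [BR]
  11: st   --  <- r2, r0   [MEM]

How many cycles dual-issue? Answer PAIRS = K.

#0 head=0: sll;mul i0+i1 2-wide
#1 head=2: st i2 no-port MEM/MEM
#2 head=3: ld i3 no-port MEM/MUL
#3 head=4: mulh i4 RAW r2
#4 head=5: sll;xor i5+i6 2-wide
#5 head=7: ld;sll i7+i8 2-wide
#6 head=9: ld;bne i9+i10 2-wide
#7 head=11: st i11 tail

PAIRS = 4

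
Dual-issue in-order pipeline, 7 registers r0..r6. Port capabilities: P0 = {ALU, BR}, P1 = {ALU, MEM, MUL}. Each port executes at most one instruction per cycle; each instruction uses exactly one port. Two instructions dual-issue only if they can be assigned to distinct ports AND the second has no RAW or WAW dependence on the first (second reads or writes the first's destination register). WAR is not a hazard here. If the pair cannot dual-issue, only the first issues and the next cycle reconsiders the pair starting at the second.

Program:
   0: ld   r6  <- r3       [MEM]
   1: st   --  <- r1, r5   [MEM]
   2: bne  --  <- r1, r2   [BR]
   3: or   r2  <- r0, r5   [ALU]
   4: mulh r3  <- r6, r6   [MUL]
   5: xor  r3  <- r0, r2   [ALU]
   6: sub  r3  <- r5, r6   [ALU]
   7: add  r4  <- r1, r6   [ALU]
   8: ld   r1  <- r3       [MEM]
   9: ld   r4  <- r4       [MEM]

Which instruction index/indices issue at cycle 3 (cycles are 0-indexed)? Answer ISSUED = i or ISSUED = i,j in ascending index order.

ISSUED = 5

c0: i0 ld.MEM  no-port MEM/MEM
c1: i1,i2 st.MEM;bne.BR  2-wide
c2: i3,i4 or.ALU;mulh.MUL  2-wide
c3: i5 xor.ALU  WAW r3
c4: i6,i7 sub.ALU;add.ALU  2-wide
c5: i8 ld.MEM  no-port MEM/MEM
c6: i9 ld.MEM  tail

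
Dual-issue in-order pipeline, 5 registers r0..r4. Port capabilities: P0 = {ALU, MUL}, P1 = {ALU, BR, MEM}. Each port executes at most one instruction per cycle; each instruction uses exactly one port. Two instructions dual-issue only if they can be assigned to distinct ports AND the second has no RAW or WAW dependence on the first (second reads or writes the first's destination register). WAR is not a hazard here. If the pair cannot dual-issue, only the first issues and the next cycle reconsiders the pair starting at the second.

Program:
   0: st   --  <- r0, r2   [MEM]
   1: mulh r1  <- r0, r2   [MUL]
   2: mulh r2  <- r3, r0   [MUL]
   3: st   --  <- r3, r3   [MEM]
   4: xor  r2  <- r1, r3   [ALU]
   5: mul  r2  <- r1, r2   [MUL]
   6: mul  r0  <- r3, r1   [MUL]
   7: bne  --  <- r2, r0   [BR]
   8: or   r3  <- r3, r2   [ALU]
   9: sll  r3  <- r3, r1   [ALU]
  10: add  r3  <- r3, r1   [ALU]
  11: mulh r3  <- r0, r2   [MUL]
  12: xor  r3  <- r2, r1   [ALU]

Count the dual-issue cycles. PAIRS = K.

c0: i0,i1 st mulh  dual
c1: i2,i3 mulh st  dual
c2: i4 xor  RAW+WAW r2
c3: i5 mul  no-port MUL/MUL
c4: i6 mul  RAW r0
c5: i7,i8 bne or  dual
c6: i9 sll  RAW+WAW r3
c7: i10 add  WAW r3
c8: i11 mulh  WAW r3
c9: i12 xor  tail

PAIRS = 3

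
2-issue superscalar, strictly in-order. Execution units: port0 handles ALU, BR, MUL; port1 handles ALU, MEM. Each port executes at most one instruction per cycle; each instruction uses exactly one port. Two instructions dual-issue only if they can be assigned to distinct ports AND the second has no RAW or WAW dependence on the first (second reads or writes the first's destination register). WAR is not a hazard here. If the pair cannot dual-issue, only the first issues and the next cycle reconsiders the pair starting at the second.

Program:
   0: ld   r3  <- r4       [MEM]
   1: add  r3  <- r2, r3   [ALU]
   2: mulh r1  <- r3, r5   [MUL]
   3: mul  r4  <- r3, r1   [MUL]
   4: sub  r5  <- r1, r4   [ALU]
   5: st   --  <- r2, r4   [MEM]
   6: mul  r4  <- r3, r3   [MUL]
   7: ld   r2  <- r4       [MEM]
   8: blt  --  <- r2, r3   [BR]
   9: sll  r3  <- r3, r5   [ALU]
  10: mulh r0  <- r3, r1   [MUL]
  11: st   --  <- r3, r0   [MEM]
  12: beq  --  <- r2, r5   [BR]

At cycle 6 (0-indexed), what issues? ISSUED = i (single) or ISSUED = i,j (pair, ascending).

  cy0 -> i0 (ld) RAW+WAW r3
  cy1 -> i1 (add) RAW r3
  cy2 -> i2 (mulh) no-port MUL/MUL
  cy3 -> i3 (mul) RAW r4
  cy4 -> i4+i5 (sub;st) pair
  cy5 -> i6 (mul) RAW r4
  cy6 -> i7 (ld) RAW r2
  cy7 -> i8+i9 (blt;sll) pair
  cy8 -> i10 (mulh) RAW r0
  cy9 -> i11+i12 (st;beq) pair

ISSUED = 7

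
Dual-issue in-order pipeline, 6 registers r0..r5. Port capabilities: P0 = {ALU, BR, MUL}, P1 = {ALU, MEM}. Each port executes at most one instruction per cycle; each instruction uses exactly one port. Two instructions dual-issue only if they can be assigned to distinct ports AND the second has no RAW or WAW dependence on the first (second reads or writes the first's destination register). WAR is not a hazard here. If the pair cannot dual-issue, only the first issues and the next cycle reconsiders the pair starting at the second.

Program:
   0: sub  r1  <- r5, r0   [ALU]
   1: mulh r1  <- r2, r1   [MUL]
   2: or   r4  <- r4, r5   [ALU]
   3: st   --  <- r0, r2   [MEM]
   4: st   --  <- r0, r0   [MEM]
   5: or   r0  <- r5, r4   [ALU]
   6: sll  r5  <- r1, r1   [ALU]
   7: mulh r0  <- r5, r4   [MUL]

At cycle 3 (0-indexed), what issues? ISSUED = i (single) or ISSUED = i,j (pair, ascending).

ISSUED = 4,5

#0 head=0: sub i0 RAW+WAW r1
#1 head=1: mulh;or i1+i2 2-wide
#2 head=3: st i3 no-port MEM/MEM
#3 head=4: st;or i4+i5 2-wide
#4 head=6: sll i6 RAW r5
#5 head=7: mulh i7 tail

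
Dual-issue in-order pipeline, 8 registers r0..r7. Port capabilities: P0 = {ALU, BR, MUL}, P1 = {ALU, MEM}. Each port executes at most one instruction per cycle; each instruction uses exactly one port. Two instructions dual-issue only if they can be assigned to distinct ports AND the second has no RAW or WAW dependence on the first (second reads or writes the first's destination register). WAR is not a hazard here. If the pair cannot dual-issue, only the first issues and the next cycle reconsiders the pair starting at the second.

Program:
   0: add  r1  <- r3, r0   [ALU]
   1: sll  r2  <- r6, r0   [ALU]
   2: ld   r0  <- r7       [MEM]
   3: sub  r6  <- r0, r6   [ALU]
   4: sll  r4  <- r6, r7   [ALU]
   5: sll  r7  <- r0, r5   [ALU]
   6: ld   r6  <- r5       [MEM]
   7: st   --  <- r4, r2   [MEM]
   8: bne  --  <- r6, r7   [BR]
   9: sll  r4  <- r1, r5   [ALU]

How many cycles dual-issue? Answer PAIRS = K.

t=0 i0+i1:add;sll ; dual
t=1 i2:ld ; RAW r0
t=2 i3:sub ; RAW r6
t=3 i4+i5:sll;sll ; dual
t=4 i6:ld ; no-port MEM/MEM
t=5 i7+i8:st;bne ; dual
t=6 i9:sll ; tail

PAIRS = 3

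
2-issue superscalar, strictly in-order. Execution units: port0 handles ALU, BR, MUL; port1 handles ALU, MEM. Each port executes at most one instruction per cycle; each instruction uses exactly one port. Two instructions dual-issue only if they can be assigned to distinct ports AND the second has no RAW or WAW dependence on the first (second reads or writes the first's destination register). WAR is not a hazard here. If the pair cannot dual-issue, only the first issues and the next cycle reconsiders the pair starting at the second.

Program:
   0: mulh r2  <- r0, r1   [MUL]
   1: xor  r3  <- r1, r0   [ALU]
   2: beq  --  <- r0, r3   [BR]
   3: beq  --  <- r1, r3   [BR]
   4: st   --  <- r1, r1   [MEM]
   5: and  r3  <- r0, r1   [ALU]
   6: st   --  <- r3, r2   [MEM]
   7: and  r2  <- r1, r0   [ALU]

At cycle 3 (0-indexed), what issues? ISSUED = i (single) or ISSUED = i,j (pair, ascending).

c0: i0&i1 mulh/xor  pair
c1: i2 beq  no-port BR/BR
c2: i3&i4 beq/st  pair
c3: i5 and  RAW r3
c4: i6&i7 st/and  pair

ISSUED = 5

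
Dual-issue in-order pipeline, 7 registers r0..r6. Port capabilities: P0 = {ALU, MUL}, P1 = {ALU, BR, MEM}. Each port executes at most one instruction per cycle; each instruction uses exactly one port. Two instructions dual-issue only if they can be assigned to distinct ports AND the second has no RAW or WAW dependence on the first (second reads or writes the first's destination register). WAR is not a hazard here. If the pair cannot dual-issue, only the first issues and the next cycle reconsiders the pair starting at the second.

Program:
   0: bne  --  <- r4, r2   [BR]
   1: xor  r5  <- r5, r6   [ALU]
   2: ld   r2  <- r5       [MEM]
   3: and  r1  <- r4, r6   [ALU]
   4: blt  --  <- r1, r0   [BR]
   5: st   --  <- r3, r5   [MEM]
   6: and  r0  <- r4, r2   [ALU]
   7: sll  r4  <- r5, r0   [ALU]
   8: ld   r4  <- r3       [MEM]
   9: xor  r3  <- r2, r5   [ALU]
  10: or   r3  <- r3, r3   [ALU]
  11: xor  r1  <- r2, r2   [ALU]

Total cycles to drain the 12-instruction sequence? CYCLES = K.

CYCLES = 7

#0 head=0: bne;xor i0+i1 pair
#1 head=2: ld;and i2+i3 pair
#2 head=4: blt i4 no-port BR/MEM
#3 head=5: st;and i5+i6 pair
#4 head=7: sll i7 WAW r4
#5 head=8: ld;xor i8+i9 pair
#6 head=10: or;xor i10+i11 pair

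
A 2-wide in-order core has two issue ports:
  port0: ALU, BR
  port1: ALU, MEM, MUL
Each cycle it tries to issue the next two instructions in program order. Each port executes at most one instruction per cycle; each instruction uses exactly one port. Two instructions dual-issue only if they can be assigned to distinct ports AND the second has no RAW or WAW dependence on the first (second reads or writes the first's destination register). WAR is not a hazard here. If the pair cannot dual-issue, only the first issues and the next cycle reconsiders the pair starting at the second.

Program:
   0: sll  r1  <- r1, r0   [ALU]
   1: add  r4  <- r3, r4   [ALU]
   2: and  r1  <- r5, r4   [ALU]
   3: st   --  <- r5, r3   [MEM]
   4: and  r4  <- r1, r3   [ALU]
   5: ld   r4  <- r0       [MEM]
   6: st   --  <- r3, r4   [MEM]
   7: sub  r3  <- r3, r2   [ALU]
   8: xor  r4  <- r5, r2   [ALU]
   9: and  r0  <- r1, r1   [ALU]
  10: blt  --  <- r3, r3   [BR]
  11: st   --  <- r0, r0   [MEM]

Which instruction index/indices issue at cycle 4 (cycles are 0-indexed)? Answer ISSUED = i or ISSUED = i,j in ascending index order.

ISSUED = 6,7

#0 head=0: sll.ALU;add.ALU i0,i1 dual
#1 head=2: and.ALU;st.MEM i2,i3 dual
#2 head=4: and.ALU i4 WAW r4
#3 head=5: ld.MEM i5 no-port MEM/MEM
#4 head=6: st.MEM;sub.ALU i6,i7 dual
#5 head=8: xor.ALU;and.ALU i8,i9 dual
#6 head=10: blt.BR;st.MEM i10,i11 dual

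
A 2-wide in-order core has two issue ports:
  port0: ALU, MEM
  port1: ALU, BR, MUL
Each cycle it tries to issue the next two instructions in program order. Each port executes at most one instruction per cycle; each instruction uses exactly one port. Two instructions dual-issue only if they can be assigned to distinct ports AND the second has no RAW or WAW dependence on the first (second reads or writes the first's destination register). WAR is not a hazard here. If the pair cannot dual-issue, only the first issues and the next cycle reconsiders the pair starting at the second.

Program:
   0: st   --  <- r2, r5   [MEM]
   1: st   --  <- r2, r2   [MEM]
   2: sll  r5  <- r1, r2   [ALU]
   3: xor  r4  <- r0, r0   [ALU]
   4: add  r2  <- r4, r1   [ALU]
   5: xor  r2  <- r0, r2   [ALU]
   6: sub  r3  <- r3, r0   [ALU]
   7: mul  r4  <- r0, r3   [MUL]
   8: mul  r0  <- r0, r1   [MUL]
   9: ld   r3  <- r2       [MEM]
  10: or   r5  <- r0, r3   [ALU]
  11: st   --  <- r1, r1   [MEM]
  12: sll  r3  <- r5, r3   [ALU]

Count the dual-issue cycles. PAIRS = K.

  cy0 -> i0 (st) no-port MEM/MEM
  cy1 -> i1&i2 (st sll) 2-wide
  cy2 -> i3 (xor) RAW r4
  cy3 -> i4 (add) RAW+WAW r2
  cy4 -> i5&i6 (xor sub) 2-wide
  cy5 -> i7 (mul) no-port MUL/MUL
  cy6 -> i8&i9 (mul ld) 2-wide
  cy7 -> i10&i11 (or st) 2-wide
  cy8 -> i12 (sll) tail

PAIRS = 4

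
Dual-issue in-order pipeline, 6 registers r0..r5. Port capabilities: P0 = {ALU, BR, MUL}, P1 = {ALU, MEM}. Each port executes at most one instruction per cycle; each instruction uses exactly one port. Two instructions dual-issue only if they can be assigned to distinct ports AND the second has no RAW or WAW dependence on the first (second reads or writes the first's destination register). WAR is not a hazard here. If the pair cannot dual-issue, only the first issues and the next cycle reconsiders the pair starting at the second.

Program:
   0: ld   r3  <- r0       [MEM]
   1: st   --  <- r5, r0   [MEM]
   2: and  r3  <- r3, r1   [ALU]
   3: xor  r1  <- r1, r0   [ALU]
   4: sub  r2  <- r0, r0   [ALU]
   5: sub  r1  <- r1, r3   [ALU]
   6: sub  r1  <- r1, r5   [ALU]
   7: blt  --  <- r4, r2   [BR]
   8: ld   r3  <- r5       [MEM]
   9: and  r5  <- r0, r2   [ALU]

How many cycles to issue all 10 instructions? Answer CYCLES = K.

t=0 i0:ld ; no-port MEM/MEM
t=1 i1,i2:st;and ; 2-wide
t=2 i3,i4:xor;sub ; 2-wide
t=3 i5:sub ; RAW+WAW r1
t=4 i6,i7:sub;blt ; 2-wide
t=5 i8,i9:ld;and ; 2-wide

CYCLES = 6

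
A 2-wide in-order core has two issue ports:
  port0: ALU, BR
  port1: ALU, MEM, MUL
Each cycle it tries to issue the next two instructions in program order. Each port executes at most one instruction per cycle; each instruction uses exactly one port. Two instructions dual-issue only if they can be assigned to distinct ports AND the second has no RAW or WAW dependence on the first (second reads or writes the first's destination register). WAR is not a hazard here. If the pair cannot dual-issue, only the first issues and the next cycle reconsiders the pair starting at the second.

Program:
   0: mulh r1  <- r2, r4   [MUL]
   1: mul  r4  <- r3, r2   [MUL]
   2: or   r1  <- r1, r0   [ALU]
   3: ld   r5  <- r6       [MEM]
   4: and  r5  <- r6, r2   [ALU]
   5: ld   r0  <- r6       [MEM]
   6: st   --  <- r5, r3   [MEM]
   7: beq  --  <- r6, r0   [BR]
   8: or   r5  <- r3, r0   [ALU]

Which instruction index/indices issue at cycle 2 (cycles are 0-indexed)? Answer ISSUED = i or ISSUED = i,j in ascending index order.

ISSUED = 3

  cy0 -> i0 (mulh) no-port MUL/MUL
  cy1 -> i1,i2 (mul/or) dual
  cy2 -> i3 (ld) WAW r5
  cy3 -> i4,i5 (and/ld) dual
  cy4 -> i6,i7 (st/beq) dual
  cy5 -> i8 (or) tail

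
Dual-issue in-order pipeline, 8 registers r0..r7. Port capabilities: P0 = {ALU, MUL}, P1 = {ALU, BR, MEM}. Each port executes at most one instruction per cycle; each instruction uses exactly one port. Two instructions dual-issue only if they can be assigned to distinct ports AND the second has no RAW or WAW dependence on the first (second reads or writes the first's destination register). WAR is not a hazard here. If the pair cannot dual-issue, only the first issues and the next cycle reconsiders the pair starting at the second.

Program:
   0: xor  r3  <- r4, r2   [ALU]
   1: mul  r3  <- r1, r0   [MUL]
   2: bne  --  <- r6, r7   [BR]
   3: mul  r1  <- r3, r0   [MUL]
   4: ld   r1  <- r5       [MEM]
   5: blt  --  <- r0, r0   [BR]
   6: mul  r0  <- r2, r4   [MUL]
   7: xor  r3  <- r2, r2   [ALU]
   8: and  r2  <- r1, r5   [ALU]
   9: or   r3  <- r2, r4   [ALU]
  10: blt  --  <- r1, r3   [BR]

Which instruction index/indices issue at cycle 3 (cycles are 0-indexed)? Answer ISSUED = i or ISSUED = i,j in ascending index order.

#0 head=0: xor i0 WAW r3
#1 head=1: mul;bne i1/i2 dual
#2 head=3: mul i3 WAW r1
#3 head=4: ld i4 no-port MEM/BR
#4 head=5: blt;mul i5/i6 dual
#5 head=7: xor;and i7/i8 dual
#6 head=9: or i9 RAW r3
#7 head=10: blt i10 tail

ISSUED = 4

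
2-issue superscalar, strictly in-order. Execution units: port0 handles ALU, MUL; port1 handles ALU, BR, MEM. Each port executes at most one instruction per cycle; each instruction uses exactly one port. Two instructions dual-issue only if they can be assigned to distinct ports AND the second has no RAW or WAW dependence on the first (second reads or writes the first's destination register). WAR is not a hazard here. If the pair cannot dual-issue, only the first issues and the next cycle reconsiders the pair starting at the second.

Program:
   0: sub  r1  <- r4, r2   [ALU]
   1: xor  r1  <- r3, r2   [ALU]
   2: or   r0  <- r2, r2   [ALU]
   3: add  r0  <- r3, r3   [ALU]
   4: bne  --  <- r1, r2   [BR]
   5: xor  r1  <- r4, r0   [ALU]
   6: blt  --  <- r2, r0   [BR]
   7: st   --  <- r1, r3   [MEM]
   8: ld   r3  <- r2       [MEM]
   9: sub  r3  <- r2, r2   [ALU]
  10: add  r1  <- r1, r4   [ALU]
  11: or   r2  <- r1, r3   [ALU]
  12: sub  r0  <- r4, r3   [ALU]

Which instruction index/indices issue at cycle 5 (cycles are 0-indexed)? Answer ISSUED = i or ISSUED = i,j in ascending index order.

  cy0 -> i0 (sub.ALU) WAW r1
  cy1 -> i1&i2 (xor.ALU+or.ALU) 2-wide
  cy2 -> i3&i4 (add.ALU+bne.BR) 2-wide
  cy3 -> i5&i6 (xor.ALU+blt.BR) 2-wide
  cy4 -> i7 (st.MEM) no-port MEM/MEM
  cy5 -> i8 (ld.MEM) WAW r3
  cy6 -> i9&i10 (sub.ALU+add.ALU) 2-wide
  cy7 -> i11&i12 (or.ALU+sub.ALU) 2-wide

ISSUED = 8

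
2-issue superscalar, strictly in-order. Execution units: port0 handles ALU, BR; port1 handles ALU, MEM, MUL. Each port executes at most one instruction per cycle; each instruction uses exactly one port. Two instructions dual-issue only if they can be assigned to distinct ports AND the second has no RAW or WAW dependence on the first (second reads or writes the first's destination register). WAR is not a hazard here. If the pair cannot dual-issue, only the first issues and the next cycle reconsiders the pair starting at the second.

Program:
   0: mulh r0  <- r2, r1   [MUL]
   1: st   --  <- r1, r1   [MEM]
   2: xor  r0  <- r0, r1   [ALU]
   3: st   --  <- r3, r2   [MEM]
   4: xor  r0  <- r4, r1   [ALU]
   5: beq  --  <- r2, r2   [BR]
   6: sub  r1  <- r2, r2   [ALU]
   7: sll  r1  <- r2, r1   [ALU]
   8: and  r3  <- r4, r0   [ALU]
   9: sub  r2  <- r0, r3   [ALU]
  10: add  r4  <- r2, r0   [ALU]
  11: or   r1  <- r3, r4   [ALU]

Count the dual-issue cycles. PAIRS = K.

[0] i0  mulh  -- no-port MUL/MEM
[1] i1+i2  st xor  -- pair
[2] i3+i4  st xor  -- pair
[3] i5+i6  beq sub  -- pair
[4] i7+i8  sll and  -- pair
[5] i9  sub  -- RAW r2
[6] i10  add  -- RAW r4
[7] i11  or  -- tail

PAIRS = 4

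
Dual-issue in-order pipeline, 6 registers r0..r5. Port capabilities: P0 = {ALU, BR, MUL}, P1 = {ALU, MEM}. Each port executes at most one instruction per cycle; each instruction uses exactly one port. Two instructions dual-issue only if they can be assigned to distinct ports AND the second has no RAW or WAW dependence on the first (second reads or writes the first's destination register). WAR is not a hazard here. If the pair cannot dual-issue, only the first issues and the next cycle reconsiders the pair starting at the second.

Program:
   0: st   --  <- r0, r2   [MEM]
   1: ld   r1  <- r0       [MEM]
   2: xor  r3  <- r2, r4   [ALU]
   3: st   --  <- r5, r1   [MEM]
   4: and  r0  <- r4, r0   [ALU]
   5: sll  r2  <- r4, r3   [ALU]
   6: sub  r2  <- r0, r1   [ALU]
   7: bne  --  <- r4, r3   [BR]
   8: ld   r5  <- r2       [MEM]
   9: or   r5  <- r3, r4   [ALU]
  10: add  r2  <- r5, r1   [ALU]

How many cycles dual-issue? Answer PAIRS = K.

PAIRS = 3

c0: i0 st.MEM  no-port MEM/MEM
c1: i1&i2 ld.MEM xor.ALU  dual
c2: i3&i4 st.MEM and.ALU  dual
c3: i5 sll.ALU  WAW r2
c4: i6&i7 sub.ALU bne.BR  dual
c5: i8 ld.MEM  WAW r5
c6: i9 or.ALU  RAW r5
c7: i10 add.ALU  tail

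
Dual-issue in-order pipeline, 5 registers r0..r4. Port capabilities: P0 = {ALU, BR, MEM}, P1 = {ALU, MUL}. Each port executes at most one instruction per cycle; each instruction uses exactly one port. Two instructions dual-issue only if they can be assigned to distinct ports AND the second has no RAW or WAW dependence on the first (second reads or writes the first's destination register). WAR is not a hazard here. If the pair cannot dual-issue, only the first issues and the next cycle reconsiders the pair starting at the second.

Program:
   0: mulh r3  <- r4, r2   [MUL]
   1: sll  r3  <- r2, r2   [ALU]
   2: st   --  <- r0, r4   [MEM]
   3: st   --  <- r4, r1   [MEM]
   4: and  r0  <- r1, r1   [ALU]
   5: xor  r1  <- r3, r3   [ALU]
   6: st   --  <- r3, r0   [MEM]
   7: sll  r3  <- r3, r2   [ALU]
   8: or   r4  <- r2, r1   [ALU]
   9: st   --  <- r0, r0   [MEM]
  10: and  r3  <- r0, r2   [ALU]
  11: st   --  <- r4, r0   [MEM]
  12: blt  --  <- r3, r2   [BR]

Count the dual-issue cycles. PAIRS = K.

t=0 i0:mulh ; WAW r3
t=1 i1/i2:sll+st ; dual
t=2 i3/i4:st+and ; dual
t=3 i5/i6:xor+st ; dual
t=4 i7/i8:sll+or ; dual
t=5 i9/i10:st+and ; dual
t=6 i11:st ; no-port MEM/BR
t=7 i12:blt ; tail

PAIRS = 5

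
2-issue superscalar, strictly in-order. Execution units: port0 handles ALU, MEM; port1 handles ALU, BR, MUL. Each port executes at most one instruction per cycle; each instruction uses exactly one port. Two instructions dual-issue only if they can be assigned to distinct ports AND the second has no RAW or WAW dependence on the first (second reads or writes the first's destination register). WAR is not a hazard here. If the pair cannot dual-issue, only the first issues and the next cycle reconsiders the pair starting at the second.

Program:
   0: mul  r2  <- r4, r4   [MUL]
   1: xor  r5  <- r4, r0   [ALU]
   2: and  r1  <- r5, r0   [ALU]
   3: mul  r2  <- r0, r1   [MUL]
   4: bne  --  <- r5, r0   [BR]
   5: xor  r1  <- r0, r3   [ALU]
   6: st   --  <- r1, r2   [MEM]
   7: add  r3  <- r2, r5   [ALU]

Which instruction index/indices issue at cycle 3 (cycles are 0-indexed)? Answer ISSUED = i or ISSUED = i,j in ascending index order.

c0: i0+i1 mul.MUL+xor.ALU  pair
c1: i2 and.ALU  RAW r1
c2: i3 mul.MUL  no-port MUL/BR
c3: i4+i5 bne.BR+xor.ALU  pair
c4: i6+i7 st.MEM+add.ALU  pair

ISSUED = 4,5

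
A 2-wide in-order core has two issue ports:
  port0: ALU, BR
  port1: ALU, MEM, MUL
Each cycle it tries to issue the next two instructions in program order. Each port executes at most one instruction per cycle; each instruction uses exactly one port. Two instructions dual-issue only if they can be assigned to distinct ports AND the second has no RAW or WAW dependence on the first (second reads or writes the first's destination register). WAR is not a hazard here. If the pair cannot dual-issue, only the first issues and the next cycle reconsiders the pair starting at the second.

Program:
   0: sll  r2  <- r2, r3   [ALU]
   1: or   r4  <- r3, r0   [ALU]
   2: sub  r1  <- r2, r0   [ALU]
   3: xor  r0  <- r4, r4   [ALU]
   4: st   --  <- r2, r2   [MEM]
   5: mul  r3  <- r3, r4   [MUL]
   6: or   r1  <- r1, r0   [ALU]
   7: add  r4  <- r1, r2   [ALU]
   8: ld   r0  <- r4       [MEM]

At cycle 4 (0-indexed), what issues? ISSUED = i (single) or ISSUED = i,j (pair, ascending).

#0 head=0: sll.ALU;or.ALU i0+i1 pair
#1 head=2: sub.ALU;xor.ALU i2+i3 pair
#2 head=4: st.MEM i4 no-port MEM/MUL
#3 head=5: mul.MUL;or.ALU i5+i6 pair
#4 head=7: add.ALU i7 RAW r4
#5 head=8: ld.MEM i8 tail

ISSUED = 7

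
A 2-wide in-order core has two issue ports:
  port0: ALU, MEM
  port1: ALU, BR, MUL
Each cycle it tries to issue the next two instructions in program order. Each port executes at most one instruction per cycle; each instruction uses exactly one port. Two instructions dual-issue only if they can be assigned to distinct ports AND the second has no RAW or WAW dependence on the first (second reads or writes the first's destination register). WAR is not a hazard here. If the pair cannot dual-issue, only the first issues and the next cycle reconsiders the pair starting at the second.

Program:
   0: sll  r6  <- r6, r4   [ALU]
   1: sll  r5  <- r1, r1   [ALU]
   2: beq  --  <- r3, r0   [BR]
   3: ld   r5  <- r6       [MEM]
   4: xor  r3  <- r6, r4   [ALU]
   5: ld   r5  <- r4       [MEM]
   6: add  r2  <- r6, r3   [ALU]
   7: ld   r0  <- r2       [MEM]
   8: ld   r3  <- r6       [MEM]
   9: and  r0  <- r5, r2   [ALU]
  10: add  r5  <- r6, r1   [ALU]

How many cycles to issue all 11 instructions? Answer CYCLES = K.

CYCLES = 7

0. sll.ALU;sll.ALU @i0,i1  | pair
1. beq.BR;ld.MEM @i2,i3  | pair
2. xor.ALU;ld.MEM @i4,i5  | pair
3. add.ALU @i6  | RAW r2
4. ld.MEM @i7  | no-port MEM/MEM
5. ld.MEM;and.ALU @i8,i9  | pair
6. add.ALU @i10  | tail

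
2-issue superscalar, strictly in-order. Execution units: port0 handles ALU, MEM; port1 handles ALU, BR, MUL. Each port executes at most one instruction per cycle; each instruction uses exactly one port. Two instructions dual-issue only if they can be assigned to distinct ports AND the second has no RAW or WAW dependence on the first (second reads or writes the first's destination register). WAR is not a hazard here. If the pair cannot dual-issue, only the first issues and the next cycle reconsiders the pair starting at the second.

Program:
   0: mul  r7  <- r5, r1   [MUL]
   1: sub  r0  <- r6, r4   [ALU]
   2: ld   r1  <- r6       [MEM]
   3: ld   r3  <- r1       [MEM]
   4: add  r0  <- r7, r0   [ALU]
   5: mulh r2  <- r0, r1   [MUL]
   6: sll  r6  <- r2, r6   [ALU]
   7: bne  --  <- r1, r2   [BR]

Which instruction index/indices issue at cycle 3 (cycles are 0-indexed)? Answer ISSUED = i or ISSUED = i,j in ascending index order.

ISSUED = 5

[0] i0+i1  mul.MUL+sub.ALU  -- 2-wide
[1] i2  ld.MEM  -- no-port MEM/MEM
[2] i3+i4  ld.MEM+add.ALU  -- 2-wide
[3] i5  mulh.MUL  -- RAW r2
[4] i6+i7  sll.ALU+bne.BR  -- 2-wide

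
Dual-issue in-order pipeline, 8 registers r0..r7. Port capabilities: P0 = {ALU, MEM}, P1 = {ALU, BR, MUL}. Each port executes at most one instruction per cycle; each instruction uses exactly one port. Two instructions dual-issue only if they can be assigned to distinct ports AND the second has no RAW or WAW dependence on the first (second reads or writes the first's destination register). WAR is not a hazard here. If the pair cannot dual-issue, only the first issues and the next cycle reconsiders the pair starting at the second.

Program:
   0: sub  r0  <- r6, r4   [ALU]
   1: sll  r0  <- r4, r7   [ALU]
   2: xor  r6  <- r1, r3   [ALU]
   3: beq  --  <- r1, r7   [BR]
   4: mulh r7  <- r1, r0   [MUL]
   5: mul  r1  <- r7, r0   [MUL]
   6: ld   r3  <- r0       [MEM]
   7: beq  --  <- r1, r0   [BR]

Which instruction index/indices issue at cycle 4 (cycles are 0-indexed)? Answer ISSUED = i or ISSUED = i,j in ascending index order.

ISSUED = 5,6

#0 head=0: sub i0 WAW r0
#1 head=1: sll xor i1,i2 2-wide
#2 head=3: beq i3 no-port BR/MUL
#3 head=4: mulh i4 no-port MUL/MUL
#4 head=5: mul ld i5,i6 2-wide
#5 head=7: beq i7 tail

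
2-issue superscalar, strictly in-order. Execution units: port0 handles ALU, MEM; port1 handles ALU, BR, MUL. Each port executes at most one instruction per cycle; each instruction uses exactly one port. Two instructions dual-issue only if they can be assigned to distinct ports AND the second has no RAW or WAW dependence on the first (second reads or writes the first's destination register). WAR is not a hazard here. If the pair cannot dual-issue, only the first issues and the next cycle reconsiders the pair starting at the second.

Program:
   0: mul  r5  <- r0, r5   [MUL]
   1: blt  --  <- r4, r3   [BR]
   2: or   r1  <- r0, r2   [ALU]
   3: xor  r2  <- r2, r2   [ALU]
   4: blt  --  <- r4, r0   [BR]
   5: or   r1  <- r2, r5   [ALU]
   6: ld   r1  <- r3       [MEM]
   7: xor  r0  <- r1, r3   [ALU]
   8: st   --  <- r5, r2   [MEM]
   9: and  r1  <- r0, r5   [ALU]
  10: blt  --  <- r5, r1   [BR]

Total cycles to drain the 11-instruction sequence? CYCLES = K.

CYCLES = 8

c0: i0 mul.MUL  no-port MUL/BR
c1: i1+i2 blt.BR;or.ALU  pair
c2: i3+i4 xor.ALU;blt.BR  pair
c3: i5 or.ALU  WAW r1
c4: i6 ld.MEM  RAW r1
c5: i7+i8 xor.ALU;st.MEM  pair
c6: i9 and.ALU  RAW r1
c7: i10 blt.BR  tail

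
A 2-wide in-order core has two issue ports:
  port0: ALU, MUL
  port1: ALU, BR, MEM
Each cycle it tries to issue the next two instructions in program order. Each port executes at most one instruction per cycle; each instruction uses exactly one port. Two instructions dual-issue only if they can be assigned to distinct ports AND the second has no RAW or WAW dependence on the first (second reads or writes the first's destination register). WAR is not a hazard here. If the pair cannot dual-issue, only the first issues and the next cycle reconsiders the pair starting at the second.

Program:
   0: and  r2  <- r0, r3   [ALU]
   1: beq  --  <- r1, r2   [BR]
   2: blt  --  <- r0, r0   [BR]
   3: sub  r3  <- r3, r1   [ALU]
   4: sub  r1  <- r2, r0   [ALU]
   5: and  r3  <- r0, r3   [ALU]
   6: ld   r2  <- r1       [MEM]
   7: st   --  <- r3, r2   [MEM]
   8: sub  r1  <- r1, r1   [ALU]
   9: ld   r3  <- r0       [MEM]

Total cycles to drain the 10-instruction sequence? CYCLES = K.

[0] i0  and.ALU  -- RAW r2
[1] i1  beq.BR  -- no-port BR/BR
[2] i2+i3  blt.BR+sub.ALU  -- 2-wide
[3] i4+i5  sub.ALU+and.ALU  -- 2-wide
[4] i6  ld.MEM  -- no-port MEM/MEM
[5] i7+i8  st.MEM+sub.ALU  -- 2-wide
[6] i9  ld.MEM  -- tail

CYCLES = 7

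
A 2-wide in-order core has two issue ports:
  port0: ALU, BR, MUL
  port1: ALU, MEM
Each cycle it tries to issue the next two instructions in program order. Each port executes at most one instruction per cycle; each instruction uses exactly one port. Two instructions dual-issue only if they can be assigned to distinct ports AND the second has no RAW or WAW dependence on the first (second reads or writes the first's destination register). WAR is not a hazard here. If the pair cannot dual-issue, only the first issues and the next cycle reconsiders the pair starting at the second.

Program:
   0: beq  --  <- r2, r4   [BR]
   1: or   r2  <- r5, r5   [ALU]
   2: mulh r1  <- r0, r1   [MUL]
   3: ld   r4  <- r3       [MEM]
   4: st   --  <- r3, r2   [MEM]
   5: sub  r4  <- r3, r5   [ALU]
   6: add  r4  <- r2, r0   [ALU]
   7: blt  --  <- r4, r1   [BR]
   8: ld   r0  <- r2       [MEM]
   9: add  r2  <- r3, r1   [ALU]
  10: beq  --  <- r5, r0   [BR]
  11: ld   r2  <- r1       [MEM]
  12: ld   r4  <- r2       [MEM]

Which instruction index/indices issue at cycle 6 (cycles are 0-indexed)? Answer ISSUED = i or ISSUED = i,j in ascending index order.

t=0 i0/i1:beq.BR/or.ALU ; dual
t=1 i2/i3:mulh.MUL/ld.MEM ; dual
t=2 i4/i5:st.MEM/sub.ALU ; dual
t=3 i6:add.ALU ; RAW r4
t=4 i7/i8:blt.BR/ld.MEM ; dual
t=5 i9/i10:add.ALU/beq.BR ; dual
t=6 i11:ld.MEM ; no-port MEM/MEM
t=7 i12:ld.MEM ; tail

ISSUED = 11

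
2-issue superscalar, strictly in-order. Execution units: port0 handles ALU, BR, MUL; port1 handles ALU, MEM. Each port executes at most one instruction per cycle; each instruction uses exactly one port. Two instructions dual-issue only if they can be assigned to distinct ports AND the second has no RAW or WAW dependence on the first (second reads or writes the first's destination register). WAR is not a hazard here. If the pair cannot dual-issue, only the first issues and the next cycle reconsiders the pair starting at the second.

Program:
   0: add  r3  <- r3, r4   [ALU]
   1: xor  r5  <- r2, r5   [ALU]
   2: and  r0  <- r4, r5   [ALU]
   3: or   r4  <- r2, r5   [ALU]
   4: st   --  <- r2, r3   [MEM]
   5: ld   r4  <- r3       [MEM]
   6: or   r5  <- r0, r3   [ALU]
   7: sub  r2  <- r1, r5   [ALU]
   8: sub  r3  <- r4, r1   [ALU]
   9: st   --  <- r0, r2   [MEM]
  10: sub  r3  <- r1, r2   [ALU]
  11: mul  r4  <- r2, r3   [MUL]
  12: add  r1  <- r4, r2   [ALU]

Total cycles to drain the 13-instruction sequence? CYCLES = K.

CYCLES = 8

t=0 i0/i1:add+xor ; pair
t=1 i2/i3:and+or ; pair
t=2 i4:st ; no-port MEM/MEM
t=3 i5/i6:ld+or ; pair
t=4 i7/i8:sub+sub ; pair
t=5 i9/i10:st+sub ; pair
t=6 i11:mul ; RAW r4
t=7 i12:add ; tail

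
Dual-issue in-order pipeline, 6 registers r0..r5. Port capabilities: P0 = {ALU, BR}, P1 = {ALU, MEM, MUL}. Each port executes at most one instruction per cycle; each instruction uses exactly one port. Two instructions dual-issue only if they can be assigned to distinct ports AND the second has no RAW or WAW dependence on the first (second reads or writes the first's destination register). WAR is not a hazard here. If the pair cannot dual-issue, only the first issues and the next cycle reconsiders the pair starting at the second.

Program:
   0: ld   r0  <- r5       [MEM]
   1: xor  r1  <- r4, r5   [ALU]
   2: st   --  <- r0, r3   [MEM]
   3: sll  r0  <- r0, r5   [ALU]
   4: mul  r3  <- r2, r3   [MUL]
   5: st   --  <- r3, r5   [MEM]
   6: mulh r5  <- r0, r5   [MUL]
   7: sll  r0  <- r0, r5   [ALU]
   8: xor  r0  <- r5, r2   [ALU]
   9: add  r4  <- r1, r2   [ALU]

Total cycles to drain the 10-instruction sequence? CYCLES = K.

CYCLES = 7

  cy0 -> i0/i1 (ld.MEM;xor.ALU) pair
  cy1 -> i2/i3 (st.MEM;sll.ALU) pair
  cy2 -> i4 (mul.MUL) no-port MUL/MEM
  cy3 -> i5 (st.MEM) no-port MEM/MUL
  cy4 -> i6 (mulh.MUL) RAW r5
  cy5 -> i7 (sll.ALU) WAW r0
  cy6 -> i8/i9 (xor.ALU;add.ALU) pair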